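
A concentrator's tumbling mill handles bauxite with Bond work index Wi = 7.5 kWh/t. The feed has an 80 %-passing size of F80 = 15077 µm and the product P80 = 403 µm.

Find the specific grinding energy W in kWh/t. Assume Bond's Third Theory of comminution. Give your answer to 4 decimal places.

W = 3.1252 kWh/t

Bond:  W = 10 Wi (1/√P − 1/√F)
1/√403 = 0.049814;  1/√15077 = 0.008144
W = 10·7.5·(0.049814 − 0.008144) = 3.1252 kWh/t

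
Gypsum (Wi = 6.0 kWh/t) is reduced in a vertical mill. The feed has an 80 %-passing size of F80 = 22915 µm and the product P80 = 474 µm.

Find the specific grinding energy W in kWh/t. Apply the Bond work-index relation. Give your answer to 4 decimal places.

W = 10 Wi (1/√P80 − 1/√F80)  [Bond]
1/√474 = 0.045932;  1/√22915 = 0.006606
W = 10·6.0·(0.045932 − 0.006606) = 2.3595 kWh/t

W = 2.3595 kWh/t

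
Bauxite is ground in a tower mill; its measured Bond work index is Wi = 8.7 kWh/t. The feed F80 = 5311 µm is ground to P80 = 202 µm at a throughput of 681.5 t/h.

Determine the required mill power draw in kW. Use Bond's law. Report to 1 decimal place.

P = 3358.1 kW

W = 10·Wi·(P80^(-½) − F80^(-½))
W = 10·8.7·(1/√202 − 1/√5311) = 10·8.7·(0.056638) = 4.9275 kWh/t
P = W·T = 4.9275·681.5 = 3358.1 kW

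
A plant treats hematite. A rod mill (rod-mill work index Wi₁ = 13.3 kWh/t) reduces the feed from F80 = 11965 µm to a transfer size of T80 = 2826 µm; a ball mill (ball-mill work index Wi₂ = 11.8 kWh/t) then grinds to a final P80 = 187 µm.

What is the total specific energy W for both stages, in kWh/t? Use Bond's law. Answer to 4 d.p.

W = 10 Wi (P80^-0.5 − F80^-0.5)
Stage 1 (11965→2826 µm, Wi₁=13.3): W₁ = 10·13.3·(0.018811 − 0.009142) = 1.2860 kWh/t
Stage 2 (2826→187 µm, Wi₂=11.8): W₂ = 10·11.8·(0.073127 − 0.018811) = 6.4093 kWh/t
W = W₁ + W₂ = 1.2860 + 6.4093 = 7.6953 kWh/t

W = 7.6953 kWh/t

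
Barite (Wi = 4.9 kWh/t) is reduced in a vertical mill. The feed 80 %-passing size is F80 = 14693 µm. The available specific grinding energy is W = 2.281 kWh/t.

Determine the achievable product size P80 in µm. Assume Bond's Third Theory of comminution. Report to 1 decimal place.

W = 10 Wi (P80^-0.5 − F80^-0.5)
⇒ 1/√P80 = W/(10·Wi) + 1/√F80
  = 2.2810/(10·4.9) + 1/√14693 = 0.046551 + 0.008250 = 0.054801
P80 = (1/0.054801)² = 18.2479² = 332.99 µm

P80 = 333.0 µm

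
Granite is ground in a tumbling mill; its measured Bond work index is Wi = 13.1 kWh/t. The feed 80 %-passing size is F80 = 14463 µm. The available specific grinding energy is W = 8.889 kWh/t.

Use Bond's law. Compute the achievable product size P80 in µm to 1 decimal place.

W = 10 Wi / √P80 − 10 Wi / √F80
P80^-0.5 = F80^-0.5 + W/(10 Wi)
  = 8.8890/(10·13.1) + 1/√14463 = 0.067855 + 0.008315 = 0.076170
P80 = (1/0.076170)² = 13.1285² = 172.36 µm

P80 = 172.4 µm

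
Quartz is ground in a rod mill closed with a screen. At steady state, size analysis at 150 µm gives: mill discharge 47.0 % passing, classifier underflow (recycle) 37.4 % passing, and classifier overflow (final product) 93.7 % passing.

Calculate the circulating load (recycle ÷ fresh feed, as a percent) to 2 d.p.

CL = 486.46 %

Two-product formula at 150 µm:
r = (o − d)/(d − u)
r = (93.7 − 47.0)/(47.0 − 37.4) = 46.7/9.6 = 4.8646
CL = 100·r = 486.46 %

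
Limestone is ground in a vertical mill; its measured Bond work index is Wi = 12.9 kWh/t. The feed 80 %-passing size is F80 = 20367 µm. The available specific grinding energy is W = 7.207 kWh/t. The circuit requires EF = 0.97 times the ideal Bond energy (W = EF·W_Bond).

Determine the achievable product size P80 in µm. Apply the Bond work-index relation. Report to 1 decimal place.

P80 = 239.6 µm

W_Bond = 10·Wi·(1/√P₈₀ − 1/√F₈₀)
W_Bond = W / EF = 7.207 / 0.97 = 7.4299 kWh/t
⇒ 1/√P80 = W_Bond/(10 Wi) + 1/√F80
  = 7.4299/(10·12.9) + 1/√20367 = 0.057596 + 0.007007 = 0.064603
P80 = (1/0.064603)² = 15.4791² = 239.60 µm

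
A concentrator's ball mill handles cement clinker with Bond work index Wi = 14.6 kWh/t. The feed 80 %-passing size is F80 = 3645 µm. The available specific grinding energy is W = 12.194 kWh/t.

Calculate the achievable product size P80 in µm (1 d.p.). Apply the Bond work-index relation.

P80 = 99.8 µm

W = 10 Wi / √P80 − 10 Wi / √F80
⇒ 1/√P80 = W/(10·Wi) + 1/√F80
  = 12.1940/(10·14.6) + 1/√3645 = 0.083521 + 0.016563 = 0.100084
P80 = (1/0.100084)² = 9.9916² = 99.83 µm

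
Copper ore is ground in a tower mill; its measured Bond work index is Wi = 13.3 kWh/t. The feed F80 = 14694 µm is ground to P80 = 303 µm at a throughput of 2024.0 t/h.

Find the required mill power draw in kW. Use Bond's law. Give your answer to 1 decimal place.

P = 13244.0 kW

W = 10 Wi (P80^-0.5 − F80^-0.5)
W = 10·13.3·(1/√303 − 1/√14694) = 10·13.3·(0.049199) = 6.5435 kWh/t
P = W·T = 6.5435·2024.0 = 13244.0 kW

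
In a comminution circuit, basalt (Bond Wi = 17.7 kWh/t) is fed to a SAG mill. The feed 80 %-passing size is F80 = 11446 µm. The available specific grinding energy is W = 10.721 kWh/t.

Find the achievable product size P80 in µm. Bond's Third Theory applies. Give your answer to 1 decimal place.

P80 = 204.6 µm

W = 10 Wi (1/√P80 − 1/√F80)  [Bond]
1/√P80 = 1/√F80 + W/(10·Wi)
  = 10.7210/(10·17.7) + 1/√11446 = 0.060571 + 0.009347 = 0.069918
P80 = (1/0.069918)² = 14.3025² = 204.56 µm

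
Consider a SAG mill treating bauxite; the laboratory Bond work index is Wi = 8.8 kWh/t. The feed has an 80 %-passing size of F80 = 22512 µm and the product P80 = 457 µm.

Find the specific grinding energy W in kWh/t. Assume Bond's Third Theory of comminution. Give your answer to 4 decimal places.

W = 3.5300 kWh/t

Bond: W = 10·Wi·(1/√P80 − 1/√F80)
1/√457 = 0.046778;  1/√22512 = 0.006665
W = 10·8.8·(0.046778 − 0.006665) = 3.5300 kWh/t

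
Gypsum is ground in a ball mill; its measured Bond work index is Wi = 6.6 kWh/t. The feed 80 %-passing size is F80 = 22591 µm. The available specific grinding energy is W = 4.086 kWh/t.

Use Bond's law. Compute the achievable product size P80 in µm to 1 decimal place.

W = 10 Wi (1/√P80 − 1/√F80)  [Bond]
⇒ 1/√P80 = W/(10 Wi) + 1/√F80
  = 4.0860/(10·6.6) + 1/√22591 = 0.061909 + 0.006653 = 0.068562
P80 = (1/0.068562)² = 14.5853² = 212.73 µm

P80 = 212.7 µm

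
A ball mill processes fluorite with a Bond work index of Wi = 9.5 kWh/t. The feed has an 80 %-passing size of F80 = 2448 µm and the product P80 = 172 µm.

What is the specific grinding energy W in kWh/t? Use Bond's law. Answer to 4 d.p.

W = 5.3236 kWh/t

W = 10 Wi (1/√P80 − 1/√F80)  [Bond]
1/√172 = 0.076249;  1/√2448 = 0.020211
W = 10·9.5·(0.076249 − 0.020211) = 5.3236 kWh/t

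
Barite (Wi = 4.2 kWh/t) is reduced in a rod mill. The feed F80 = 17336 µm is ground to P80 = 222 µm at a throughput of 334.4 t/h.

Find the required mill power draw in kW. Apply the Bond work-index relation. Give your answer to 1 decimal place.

W = 10 Wi (1/√P80 − 1/√F80)  [Bond]
W = 10·4.2·(1/√222 − 1/√17336) = 10·4.2·(0.059521) = 2.4999 kWh/t
P_mill = W·ṁ = 2.4999·334.4 = 836.0 kW

P = 836.0 kW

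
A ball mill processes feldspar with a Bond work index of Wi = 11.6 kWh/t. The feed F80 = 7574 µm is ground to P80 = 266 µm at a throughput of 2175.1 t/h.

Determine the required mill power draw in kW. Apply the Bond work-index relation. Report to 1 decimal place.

Bond: W = 10·Wi·(1/√P80 − 1/√F80)
W = 10·11.6·(1/√266 − 1/√7574) = 10·11.6·(0.049823) = 5.7795 kWh/t
P_mill = W·ṁ = 5.7795·2175.1 = 12571.0 kW

P = 12571.0 kW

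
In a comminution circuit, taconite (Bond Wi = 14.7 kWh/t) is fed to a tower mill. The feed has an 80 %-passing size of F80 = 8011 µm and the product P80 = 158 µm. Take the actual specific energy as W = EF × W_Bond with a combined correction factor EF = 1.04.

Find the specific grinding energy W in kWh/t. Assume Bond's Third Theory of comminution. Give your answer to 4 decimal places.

W = 10.4544 kWh/t

W = 10 Wi (P80^-0.5 − F80^-0.5)
1/√158 = 0.079556;  1/√8011 = 0.011173
W = 10·14.7·(0.079556 − 0.011173) = 10.0523 kWh/t
Apply correction: 10.0523 × 1.04 = 10.4544 kWh/t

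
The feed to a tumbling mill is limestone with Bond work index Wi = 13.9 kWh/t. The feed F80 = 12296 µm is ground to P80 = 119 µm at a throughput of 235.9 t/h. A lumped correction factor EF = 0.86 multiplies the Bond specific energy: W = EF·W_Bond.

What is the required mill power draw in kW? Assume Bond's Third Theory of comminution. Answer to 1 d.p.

P = 2330.7 kW

W = 10 Wi (1/√P80 − 1/√F80)  [Bond]
W = 10·13.9·(1/√119 − 1/√12296) = 10·13.9·(0.082652) = 11.4886 kWh/t
With EF = 0.86: W = 11.4886·0.86 = 9.8802 kWh/t
Power = W × throughput = 9.8802 kWh/t × 235.9 t/h = 2330.7 kW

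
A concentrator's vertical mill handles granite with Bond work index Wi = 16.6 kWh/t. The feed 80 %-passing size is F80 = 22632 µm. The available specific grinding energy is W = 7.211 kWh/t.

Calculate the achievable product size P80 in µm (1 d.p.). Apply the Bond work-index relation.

W = 10·Wi·(P80^(-½) − F80^(-½))
⇒ 1/√P80 = W/(10·Wi) + 1/√F80
  = 7.2110/(10·16.6) + 1/√22632 = 0.043440 + 0.006647 = 0.050087
P80 = (1/0.050087)² = 19.9653² = 398.61 µm

P80 = 398.6 µm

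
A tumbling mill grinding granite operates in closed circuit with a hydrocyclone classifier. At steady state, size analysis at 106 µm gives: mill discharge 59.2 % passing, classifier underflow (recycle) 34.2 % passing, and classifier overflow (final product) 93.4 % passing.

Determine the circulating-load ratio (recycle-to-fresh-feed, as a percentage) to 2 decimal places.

Let r = R/F. Size balance at 106 µm:
r = (o − d)/(d − u)
r = (93.4 − 59.2)/(59.2 − 34.2) = 34.2/25.0 = 1.3680
CL = 100·r = 136.80 %

CL = 136.80 %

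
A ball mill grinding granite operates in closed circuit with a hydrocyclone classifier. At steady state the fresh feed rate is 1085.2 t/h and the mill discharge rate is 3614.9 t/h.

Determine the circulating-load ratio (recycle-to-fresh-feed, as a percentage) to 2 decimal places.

CL = 233.11 %

M = F + R at steady state, so:
R = M − F = 3614.9 − 1085.2 = 2529.7 t/h
CL = 100·R/F = 100·2529.7/1085.2 = 233.11 %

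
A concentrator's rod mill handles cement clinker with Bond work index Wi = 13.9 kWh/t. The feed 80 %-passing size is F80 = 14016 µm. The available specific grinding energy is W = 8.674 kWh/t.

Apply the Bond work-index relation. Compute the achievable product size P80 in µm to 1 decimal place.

W = 10 Wi (1/√P80 − 1/√F80)  [Bond]
P80^-0.5 = F80^-0.5 + W/(10 Wi)
  = 8.6740/(10·13.9) + 1/√14016 = 0.062403 + 0.008447 = 0.070850
P80 = (1/0.070850)² = 14.1144² = 199.22 µm

P80 = 199.2 µm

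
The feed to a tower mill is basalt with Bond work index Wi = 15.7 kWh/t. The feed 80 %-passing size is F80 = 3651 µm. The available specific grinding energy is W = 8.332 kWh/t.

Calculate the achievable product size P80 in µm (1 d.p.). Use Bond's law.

P80 = 206.3 µm

Bond: W = 10·Wi·(1/√P80 − 1/√F80)
⇒ 1/√P80 = W/(10 Wi) + 1/√F80
  = 8.3320/(10·15.7) + 1/√3651 = 0.053070 + 0.016550 = 0.069620
P80 = (1/0.069620)² = 14.3637² = 206.32 µm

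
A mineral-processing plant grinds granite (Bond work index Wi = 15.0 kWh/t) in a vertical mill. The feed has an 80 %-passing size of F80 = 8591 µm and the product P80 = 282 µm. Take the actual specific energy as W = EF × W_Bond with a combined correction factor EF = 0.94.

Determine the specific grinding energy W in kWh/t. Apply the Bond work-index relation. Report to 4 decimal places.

Bond: W = 10·Wi·(1/√P80 − 1/√F80)
1/√282 = 0.059549;  1/√8591 = 0.010789
W = 10·15.0·(0.059549 − 0.010789) = 7.3140 kWh/t
Apply correction: 7.3140 × 0.94 = 6.8752 kWh/t

W = 6.8752 kWh/t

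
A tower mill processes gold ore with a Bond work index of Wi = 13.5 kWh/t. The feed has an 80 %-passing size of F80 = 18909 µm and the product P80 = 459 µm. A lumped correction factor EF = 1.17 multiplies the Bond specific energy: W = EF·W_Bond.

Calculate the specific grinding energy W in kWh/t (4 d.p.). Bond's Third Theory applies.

W = 6.2238 kWh/t

W_Bond = 10·Wi·(1/√P₈₀ − 1/√F₈₀)
1/√459 = 0.046676;  1/√18909 = 0.007272
W = 10·13.5·(0.046676 − 0.007272) = 5.3195 kWh/t
Corrected W = EF·W_Bond = 1.17·5.3195 = 6.2238 kWh/t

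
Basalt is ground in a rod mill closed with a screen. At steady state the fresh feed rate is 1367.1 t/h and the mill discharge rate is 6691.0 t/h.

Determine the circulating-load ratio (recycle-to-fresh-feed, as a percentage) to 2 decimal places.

Steady state: M = F + R.
R = M − F = 6691.0 − 1367.1 = 5323.9 t/h
CL = 100·R/F = 100·5323.9/1367.1 = 389.43 %

CL = 389.43 %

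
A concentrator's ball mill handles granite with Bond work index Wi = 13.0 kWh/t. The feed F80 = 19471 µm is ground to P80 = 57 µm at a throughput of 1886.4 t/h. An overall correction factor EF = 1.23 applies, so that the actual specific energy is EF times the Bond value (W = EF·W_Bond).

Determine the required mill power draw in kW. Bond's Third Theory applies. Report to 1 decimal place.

P = 37790.9 kW

Bond:  W = 10 Wi (1/√P − 1/√F)
W = 10·13.0·(1/√57 − 1/√19471) = 10·13.0·(0.125287) = 16.2873 kWh/t
With EF = 1.23: W = 16.2873·1.23 = 20.0334 kWh/t
P = W·T = 20.0334·1886.4 = 37790.9 kW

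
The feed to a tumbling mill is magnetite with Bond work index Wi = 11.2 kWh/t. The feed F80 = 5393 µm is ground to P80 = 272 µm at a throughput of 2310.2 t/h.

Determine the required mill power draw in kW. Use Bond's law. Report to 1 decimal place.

P = 12165.2 kW

W_Bond = 10·Wi·(1/√P₈₀ − 1/√F₈₀)
W = 10·11.2·(1/√272 − 1/√5393) = 10·11.2·(0.047017) = 5.2659 kWh/t
P_mill = W·ṁ = 5.2659·2310.2 = 12165.2 kW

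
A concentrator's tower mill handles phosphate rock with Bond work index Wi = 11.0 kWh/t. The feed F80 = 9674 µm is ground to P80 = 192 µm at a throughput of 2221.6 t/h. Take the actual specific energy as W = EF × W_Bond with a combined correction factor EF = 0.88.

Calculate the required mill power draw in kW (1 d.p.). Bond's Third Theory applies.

W = 10·Wi·[P80^(−½) − F80^(−½)]
W = 10·11.0·(1/√192 − 1/√9674) = 10·11.0·(0.062002) = 6.8202 kWh/t
W_actual = 0.88 × 6.8202 = 6.0018 kWh/t
Power = W × throughput = 6.0018 kWh/t × 2221.6 t/h = 13333.5 kW

P = 13333.5 kW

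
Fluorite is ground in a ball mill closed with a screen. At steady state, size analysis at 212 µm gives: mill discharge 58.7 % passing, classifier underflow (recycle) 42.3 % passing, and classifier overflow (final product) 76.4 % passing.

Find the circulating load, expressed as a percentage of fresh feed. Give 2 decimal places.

CL = 107.93 %

Two-product formula at 212 µm:
(1+r)·d = r·u + o ⇒ r = (o−d)/(d−u)
r = (76.4 − 58.7)/(58.7 − 42.3) = 17.7/16.4 = 1.0793
CL = 100·r = 107.93 %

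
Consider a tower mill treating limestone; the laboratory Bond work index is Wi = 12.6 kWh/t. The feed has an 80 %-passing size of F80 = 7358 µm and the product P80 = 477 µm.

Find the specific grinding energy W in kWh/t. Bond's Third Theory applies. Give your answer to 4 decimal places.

Bond: W = 10·Wi·(1/√P80 − 1/√F80)
1/√477 = 0.045787;  1/√7358 = 0.011658
W = 10·12.6·(0.045787 − 0.011658) = 4.3002 kWh/t

W = 4.3002 kWh/t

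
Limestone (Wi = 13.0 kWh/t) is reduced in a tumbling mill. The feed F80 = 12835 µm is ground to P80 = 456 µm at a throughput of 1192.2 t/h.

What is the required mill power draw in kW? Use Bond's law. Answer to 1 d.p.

P = 5889.9 kW

Bond: W = 10·Wi·(1/√P80 − 1/√F80)
W = 10·13.0·(1/√456 − 1/√12835) = 10·13.0·(0.038003) = 4.9403 kWh/t
Mill draw = 4.9403 × 1192.2 = 5889.9 kW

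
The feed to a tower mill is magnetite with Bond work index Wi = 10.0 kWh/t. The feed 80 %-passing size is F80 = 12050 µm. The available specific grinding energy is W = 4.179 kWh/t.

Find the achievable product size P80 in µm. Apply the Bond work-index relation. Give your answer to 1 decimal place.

P80 = 386.0 µm

Bond: W = 10·Wi·(1/√P80 − 1/√F80)
P80^-0.5 = F80^-0.5 + W/(10 Wi)
  = 4.1790/(10·10.0) + 1/√12050 = 0.041790 + 0.009110 = 0.050900
P80 = (1/0.050900)² = 19.6465² = 385.98 µm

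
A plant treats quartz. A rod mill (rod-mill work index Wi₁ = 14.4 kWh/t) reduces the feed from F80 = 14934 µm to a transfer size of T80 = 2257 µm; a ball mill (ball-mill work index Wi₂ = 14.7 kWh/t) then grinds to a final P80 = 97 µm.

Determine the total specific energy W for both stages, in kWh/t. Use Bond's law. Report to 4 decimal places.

W = 13.6841 kWh/t

Bond:  W = 10 Wi (1/√P − 1/√F)
Stage 1 (14934→2257 µm, Wi₁=14.4): W₁ = 10·14.4·(0.021049 − 0.008183) = 1.8527 kWh/t
Stage 2 (2257→97 µm, Wi₂=14.7): W₂ = 10·14.7·(0.101535 − 0.021049) = 11.8314 kWh/t
W = W₁ + W₂ = 1.8527 + 11.8314 = 13.6841 kWh/t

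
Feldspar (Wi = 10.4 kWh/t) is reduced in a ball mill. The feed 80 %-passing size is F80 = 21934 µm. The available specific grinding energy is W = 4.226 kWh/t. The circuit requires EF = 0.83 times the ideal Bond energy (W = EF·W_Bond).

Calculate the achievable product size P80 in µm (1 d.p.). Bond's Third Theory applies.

Bond: W = 10·Wi·(1/√P80 − 1/√F80)
W_Bond = W / EF = 4.226 / 0.83 = 5.0916 kWh/t
P80^(−½) = W_Bond/(10 Wi) + F80^(−½)
  = 5.0916/(10·10.4) + 1/√21934 = 0.048957 + 0.006752 = 0.055710
P80 = (1/0.055710)² = 17.9503² = 322.21 µm

P80 = 322.2 µm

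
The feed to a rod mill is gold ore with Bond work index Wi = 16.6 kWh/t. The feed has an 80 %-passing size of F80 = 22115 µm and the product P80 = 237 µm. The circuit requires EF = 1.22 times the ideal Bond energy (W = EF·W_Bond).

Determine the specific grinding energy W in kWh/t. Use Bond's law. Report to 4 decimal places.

W = 11.7933 kWh/t

Bond:  W = 10 Wi (1/√P − 1/√F)
1/√237 = 0.064957;  1/√22115 = 0.006724
W = 10·16.6·(0.064957 − 0.006724) = 9.6666 kWh/t
Apply correction: 9.6666 × 1.22 = 11.7933 kWh/t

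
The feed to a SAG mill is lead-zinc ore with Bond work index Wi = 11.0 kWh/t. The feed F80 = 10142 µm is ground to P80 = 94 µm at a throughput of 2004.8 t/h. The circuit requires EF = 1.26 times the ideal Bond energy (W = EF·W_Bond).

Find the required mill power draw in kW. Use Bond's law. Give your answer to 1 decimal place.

W = 10 Wi (P80^-0.5 − F80^-0.5)
W = 10·11.0·(1/√94 − 1/√10142) = 10·11.0·(0.093212) = 10.2534 kWh/t
W_actual = 1.26 × 10.2534 = 12.9192 kWh/t
P_mill = W·ṁ = 12.9192·2004.8 = 25900.5 kW

P = 25900.5 kW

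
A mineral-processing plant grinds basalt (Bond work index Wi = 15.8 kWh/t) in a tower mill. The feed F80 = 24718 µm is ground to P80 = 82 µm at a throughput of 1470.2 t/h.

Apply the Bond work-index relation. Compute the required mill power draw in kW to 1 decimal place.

P = 24174.8 kW

Bond:  W = 10 Wi (1/√P − 1/√F)
W = 10·15.8·(1/√82 − 1/√24718) = 10·15.8·(0.104071) = 16.4432 kWh/t
P = W·T = 16.4432·1470.2 = 24174.8 kW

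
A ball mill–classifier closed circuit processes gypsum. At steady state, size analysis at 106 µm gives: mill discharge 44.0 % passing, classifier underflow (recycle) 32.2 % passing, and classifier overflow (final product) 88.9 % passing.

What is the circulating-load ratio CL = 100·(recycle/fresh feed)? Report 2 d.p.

Mass balance on the −106 µm fraction:
(1+r)·d = r·u + o ⇒ r = (o−d)/(d−u)
r = (88.9 − 44.0)/(44.0 − 32.2) = 44.9/11.8 = 3.8051
CL = 100·r = 380.51 %

CL = 380.51 %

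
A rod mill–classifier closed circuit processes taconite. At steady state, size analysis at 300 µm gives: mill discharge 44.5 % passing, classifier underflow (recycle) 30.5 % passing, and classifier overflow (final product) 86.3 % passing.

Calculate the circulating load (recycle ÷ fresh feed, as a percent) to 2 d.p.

CL = 298.57 %

Classifier node, passing 300 µm:
Fd + Rd = Ru + Fo ⇒ R/F = (o−d)/(d−u)
r = (86.3 − 44.5)/(44.5 − 30.5) = 41.8/14.0 = 2.9857
CL = 100·r = 298.57 %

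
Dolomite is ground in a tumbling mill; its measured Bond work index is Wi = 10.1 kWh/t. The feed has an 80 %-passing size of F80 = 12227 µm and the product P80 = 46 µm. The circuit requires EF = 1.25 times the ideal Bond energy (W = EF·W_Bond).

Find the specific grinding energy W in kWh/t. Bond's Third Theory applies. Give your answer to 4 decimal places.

W = 17.4728 kWh/t

W = 10·Wi·[P80^(−½) − F80^(−½)]
1/√46 = 0.147442;  1/√12227 = 0.009044
W = 10·10.1·(0.147442 − 0.009044) = 13.9782 kWh/t
With EF = 1.25: W = 13.9782·1.25 = 17.4728 kWh/t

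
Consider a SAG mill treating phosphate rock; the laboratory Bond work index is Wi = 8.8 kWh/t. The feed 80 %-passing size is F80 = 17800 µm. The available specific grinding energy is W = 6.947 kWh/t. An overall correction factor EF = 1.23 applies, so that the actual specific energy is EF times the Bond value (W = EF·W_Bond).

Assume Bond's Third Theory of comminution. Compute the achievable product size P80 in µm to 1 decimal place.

W = 10 Wi (P80^-0.5 − F80^-0.5)
W_Bond = W / EF = 6.947 / 1.23 = 5.6480 kWh/t
⇒ 1/√P80 = W_Bond/(10 Wi) + 1/√F80
  = 5.6480/(10·8.8) + 1/√17800 = 0.064181 + 0.007495 = 0.071677
P80 = (1/0.071677)² = 13.9515² = 194.64 µm

P80 = 194.6 µm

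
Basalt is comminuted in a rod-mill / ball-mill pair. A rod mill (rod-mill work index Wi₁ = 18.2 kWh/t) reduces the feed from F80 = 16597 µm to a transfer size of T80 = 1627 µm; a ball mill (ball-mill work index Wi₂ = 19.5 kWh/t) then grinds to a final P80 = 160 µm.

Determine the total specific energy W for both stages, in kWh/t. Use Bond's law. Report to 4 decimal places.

W = 10 Wi (P80^-0.5 − F80^-0.5)
Stage 1 (16597→1627 µm, Wi₁=18.2): W₁ = 10·18.2·(0.024792 − 0.007762) = 3.0994 kWh/t
Stage 2 (1627→160 µm, Wi₂=19.5): W₂ = 10·19.5·(0.079057 − 0.024792) = 10.5817 kWh/t
W = W₁ + W₂ = 3.0994 + 10.5817 = 13.6811 kWh/t

W = 13.6811 kWh/t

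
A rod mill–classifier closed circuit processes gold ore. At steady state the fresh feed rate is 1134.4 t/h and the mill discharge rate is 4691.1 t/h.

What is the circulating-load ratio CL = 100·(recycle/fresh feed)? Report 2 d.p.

CL = 313.53 %

Steady state: M = F + R.
R = M − F = 4691.1 − 1134.4 = 3556.7 t/h
CL = 100·R/F = 100·3556.7/1134.4 = 313.53 %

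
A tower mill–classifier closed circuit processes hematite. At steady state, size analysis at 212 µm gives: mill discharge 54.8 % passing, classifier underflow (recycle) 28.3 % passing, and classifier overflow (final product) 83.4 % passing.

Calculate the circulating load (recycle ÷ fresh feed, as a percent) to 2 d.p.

CL = 107.92 %

Classifier node, passing 212 µm:
d + r·d = r·u + o → r(d−u) = o−d
r = (83.4 − 54.8)/(54.8 − 28.3) = 28.6/26.5 = 1.0792
CL = 100·r = 107.92 %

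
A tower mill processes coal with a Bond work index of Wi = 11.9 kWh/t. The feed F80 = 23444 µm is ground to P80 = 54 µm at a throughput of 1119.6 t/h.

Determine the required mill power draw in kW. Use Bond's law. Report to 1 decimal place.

W = 10·Wi·[P80^(−½) − F80^(−½)]
W = 10·11.9·(1/√54 − 1/√23444) = 10·11.9·(0.129552) = 15.4167 kWh/t
Mill draw = 15.4167 × 1119.6 = 17260.5 kW

P = 17260.5 kW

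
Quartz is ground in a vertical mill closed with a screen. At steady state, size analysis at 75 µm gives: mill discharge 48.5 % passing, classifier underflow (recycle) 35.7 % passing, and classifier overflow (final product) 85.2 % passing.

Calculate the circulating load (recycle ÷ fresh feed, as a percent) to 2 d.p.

CL = 286.72 %

Balance %-passing 75 µm (r = R/F):
(1+r)d = ru + o → r = (o−d)/(d−u)
r = (85.2 − 48.5)/(48.5 − 35.7) = 36.7/12.8 = 2.8672
CL = 100·r = 286.72 %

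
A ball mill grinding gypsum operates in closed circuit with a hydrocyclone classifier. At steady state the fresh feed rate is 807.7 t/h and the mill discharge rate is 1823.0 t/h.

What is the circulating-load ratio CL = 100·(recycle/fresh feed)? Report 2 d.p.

M = F + R at steady state, so:
R = M − F = 1823.0 − 807.7 = 1015.3 t/h
CL = 100·R/F = 100·1015.3/807.7 = 125.70 %

CL = 125.70 %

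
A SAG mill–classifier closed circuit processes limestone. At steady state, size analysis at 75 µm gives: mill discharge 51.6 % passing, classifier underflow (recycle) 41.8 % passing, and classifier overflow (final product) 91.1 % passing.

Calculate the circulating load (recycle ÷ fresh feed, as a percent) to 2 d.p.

Classifier node, passing 75 µm:
d + r·d = r·u + o → r(d−u) = o−d
r = (91.1 − 51.6)/(51.6 − 41.8) = 39.5/9.8 = 4.0306
CL = 100·r = 403.06 %

CL = 403.06 %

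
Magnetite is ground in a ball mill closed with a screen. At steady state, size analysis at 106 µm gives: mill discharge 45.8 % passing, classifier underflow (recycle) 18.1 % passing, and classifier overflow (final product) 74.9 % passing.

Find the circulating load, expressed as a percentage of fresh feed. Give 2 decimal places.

Classifier node, passing 106 µm:
r = (o − d)/(d − u)
r = (74.9 − 45.8)/(45.8 − 18.1) = 29.1/27.7 = 1.0505
CL = 100·r = 105.05 %

CL = 105.05 %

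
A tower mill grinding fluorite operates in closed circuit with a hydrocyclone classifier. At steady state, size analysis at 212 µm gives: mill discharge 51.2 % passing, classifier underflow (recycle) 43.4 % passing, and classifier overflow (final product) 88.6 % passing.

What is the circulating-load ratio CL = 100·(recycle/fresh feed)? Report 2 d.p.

CL = 479.49 %

Classifier node, passing 212 µm:
d + r·d = r·u + o → r(d−u) = o−d
r = (88.6 − 51.2)/(51.2 − 43.4) = 37.4/7.8 = 4.7949
CL = 100·r = 479.49 %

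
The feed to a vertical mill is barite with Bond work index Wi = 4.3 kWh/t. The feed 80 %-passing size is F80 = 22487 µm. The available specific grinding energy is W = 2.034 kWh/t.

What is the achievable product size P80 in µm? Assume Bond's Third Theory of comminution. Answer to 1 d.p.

Bond: W = 10·Wi·(1/√P80 − 1/√F80)
P80^-0.5 = F80^-0.5 + W/(10 Wi)
  = 2.0340/(10·4.3) + 1/√22487 = 0.047302 + 0.006669 = 0.053971
P80 = (1/0.053971)² = 18.5285² = 343.31 µm

P80 = 343.3 µm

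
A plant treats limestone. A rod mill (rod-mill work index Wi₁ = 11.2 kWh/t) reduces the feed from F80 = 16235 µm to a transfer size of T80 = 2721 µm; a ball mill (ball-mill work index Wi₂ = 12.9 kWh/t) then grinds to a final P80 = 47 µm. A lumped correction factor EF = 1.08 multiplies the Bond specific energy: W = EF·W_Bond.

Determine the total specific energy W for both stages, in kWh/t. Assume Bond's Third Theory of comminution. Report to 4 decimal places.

W_Bond = 10·Wi·(1/√P₈₀ − 1/√F₈₀)
Stage 1 (16235→2721 µm, Wi₁=11.2): W₁ = 10·11.2·(0.019171 − 0.007848) = 1.2681 kWh/t
Stage 2 (2721→47 µm, Wi₂=12.9): W₂ = 10·12.9·(0.145865 − 0.019171) = 16.3436 kWh/t
W = W₁ + W₂ = 1.2681 + 16.3436 = 17.6117 kWh/t
Corrected W = EF·W_Bond = 1.08·17.6117 = 19.0206 kWh/t

W = 19.0206 kWh/t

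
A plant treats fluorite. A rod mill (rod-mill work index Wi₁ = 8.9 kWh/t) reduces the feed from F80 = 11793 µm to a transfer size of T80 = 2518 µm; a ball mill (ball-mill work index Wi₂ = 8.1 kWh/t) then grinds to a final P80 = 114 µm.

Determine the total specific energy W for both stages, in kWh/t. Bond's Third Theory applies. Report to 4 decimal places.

W = 6.9262 kWh/t

W = 10 Wi (P80^-0.5 − F80^-0.5)
Stage 1 (11793→2518 µm, Wi₁=8.9): W₁ = 10·8.9·(0.019928 − 0.009208) = 0.9541 kWh/t
Stage 2 (2518→114 µm, Wi₂=8.1): W₂ = 10·8.1·(0.093659 − 0.019928) = 5.9721 kWh/t
W = W₁ + W₂ = 0.9541 + 5.9721 = 6.9262 kWh/t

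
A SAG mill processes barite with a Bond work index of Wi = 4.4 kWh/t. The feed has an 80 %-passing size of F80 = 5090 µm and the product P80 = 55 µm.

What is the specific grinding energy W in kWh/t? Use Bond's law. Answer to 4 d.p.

Bond:  W = 10 Wi (1/√P − 1/√F)
1/√55 = 0.134840;  1/√5090 = 0.014017
W = 10·4.4·(0.134840 − 0.014017) = 5.3162 kWh/t

W = 5.3162 kWh/t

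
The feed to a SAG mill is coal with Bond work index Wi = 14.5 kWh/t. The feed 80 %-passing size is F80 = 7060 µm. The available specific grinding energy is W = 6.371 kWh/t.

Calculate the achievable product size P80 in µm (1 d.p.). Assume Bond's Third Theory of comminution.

W = 10·Wi·[P80^(−½) − F80^(−½)]
⇒ 1/√P80 = W/(10·Wi) + 1/√F80
  = 6.3710/(10·14.5) + 1/√7060 = 0.043938 + 0.011901 = 0.055839
P80 = (1/0.055839)² = 17.9085² = 320.72 µm

P80 = 320.7 µm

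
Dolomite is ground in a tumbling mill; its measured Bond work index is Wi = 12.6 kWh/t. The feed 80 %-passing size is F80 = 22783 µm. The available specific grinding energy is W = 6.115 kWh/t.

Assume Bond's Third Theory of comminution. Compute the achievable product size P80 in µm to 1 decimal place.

W_Bond = 10·Wi·(1/√P₈₀ − 1/√F₈₀)
P80^-0.5 = F80^-0.5 + W/(10 Wi)
  = 6.1150/(10·12.6) + 1/√22783 = 0.048532 + 0.006625 = 0.055157
P80 = (1/0.055157)² = 18.1301² = 328.70 µm

P80 = 328.7 µm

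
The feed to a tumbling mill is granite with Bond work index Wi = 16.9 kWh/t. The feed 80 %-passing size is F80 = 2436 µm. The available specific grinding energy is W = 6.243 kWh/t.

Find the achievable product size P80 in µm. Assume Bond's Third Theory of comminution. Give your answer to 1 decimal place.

Bond: W = 10·Wi·(1/√P80 − 1/√F80)
P80^-0.5 = F80^-0.5 + W/(10 Wi)
  = 6.2430/(10·16.9) + 1/√2436 = 0.036941 + 0.020261 = 0.057202
P80 = (1/0.057202)² = 17.4820² = 305.62 µm

P80 = 305.6 µm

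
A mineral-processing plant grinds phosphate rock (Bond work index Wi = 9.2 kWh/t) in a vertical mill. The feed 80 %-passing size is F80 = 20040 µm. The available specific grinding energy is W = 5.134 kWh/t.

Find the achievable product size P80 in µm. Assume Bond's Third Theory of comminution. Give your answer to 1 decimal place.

P80 = 253.0 µm

W = 10·Wi·(P80^(-½) − F80^(-½))
1/√P80 = 1/√F80 + W/(10·Wi)
  = 5.1340/(10·9.2) + 1/√20040 = 0.055804 + 0.007064 = 0.062868
P80 = (1/0.062868)² = 15.9063² = 253.01 µm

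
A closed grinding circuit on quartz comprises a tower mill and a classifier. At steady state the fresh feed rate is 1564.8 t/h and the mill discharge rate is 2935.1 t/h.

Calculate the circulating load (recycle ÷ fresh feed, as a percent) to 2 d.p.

CL = 87.57 %

M = F + R at steady state, so:
R = M − F = 2935.1 − 1564.8 = 1370.3 t/h
CL = 100·R/F = 100·1370.3/1564.8 = 87.57 %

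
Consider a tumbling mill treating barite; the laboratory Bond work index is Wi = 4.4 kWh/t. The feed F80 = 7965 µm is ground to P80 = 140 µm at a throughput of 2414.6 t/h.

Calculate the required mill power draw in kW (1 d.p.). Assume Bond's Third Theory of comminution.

P = 7788.7 kW

W = 10·Wi·[P80^(−½) − F80^(−½)]
W = 10·4.4·(1/√140 − 1/√7965) = 10·4.4·(0.073311) = 3.2257 kWh/t
P = W·T = 3.2257·2414.6 = 7788.7 kW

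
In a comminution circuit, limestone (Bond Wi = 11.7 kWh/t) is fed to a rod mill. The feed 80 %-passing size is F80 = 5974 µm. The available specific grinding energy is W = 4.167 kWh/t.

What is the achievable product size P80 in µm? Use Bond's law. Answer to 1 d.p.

W = 10 Wi / √P80 − 10 Wi / √F80
P80^(−½) = W/(10 Wi) + F80^(−½)
  = 4.1670/(10·11.7) + 1/√5974 = 0.035615 + 0.012938 = 0.048553
P80 = (1/0.048553)² = 20.5959² = 424.19 µm

P80 = 424.2 µm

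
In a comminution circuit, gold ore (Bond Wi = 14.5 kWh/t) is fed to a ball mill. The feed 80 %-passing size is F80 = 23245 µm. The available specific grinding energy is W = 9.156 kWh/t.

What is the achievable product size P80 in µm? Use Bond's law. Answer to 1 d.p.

Bond: W = 10·Wi·(1/√P80 − 1/√F80)
P80^(−½) = W/(10 Wi) + F80^(−½)
  = 9.1560/(10·14.5) + 1/√23245 = 0.063145 + 0.006559 = 0.069704
P80 = (1/0.069704)² = 14.3464² = 205.82 µm

P80 = 205.8 µm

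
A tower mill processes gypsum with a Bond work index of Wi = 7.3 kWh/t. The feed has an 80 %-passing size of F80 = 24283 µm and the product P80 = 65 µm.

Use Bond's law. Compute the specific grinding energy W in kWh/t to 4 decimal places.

W = 8.5861 kWh/t

W = 10·Wi·[P80^(−½) − F80^(−½)]
1/√65 = 0.124035;  1/√24283 = 0.006417
W = 10·7.3·(0.124035 − 0.006417) = 8.5861 kWh/t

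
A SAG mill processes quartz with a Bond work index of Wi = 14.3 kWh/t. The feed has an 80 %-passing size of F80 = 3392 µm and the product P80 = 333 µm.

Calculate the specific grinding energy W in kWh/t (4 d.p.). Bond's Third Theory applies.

W = 10 Wi / √P80 − 10 Wi / √F80
1/√333 = 0.054800;  1/√3392 = 0.017170
W = 10·14.3·(0.054800 − 0.017170) = 5.3810 kWh/t

W = 5.3810 kWh/t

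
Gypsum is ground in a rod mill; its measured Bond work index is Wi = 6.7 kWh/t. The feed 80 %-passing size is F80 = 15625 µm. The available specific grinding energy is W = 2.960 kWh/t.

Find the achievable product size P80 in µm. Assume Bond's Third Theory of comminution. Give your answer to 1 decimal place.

P80 = 367.3 µm

W = 10 Wi / √P80 − 10 Wi / √F80
P80^(−½) = W/(10 Wi) + F80^(−½)
  = 2.9600/(10·6.7) + 1/√15625 = 0.044179 + 0.008000 = 0.052179
P80 = (1/0.052179)² = 19.1648² = 367.29 µm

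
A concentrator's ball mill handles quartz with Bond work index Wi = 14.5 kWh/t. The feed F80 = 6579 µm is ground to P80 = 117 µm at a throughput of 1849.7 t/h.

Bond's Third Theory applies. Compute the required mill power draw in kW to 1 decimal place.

W = 10 Wi (P80^-0.5 − F80^-0.5)
W = 10·14.5·(1/√117 − 1/√6579) = 10·14.5·(0.080121) = 11.6176 kWh/t
P = W·T = 11.6176·1849.7 = 21489.0 kW

P = 21489.0 kW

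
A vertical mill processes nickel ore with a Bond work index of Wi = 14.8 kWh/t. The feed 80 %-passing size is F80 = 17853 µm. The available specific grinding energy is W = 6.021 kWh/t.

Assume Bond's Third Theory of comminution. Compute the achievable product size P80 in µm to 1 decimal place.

P80 = 431.0 µm

Bond: W = 10·Wi·(1/√P80 − 1/√F80)
⇒ 1/√P80 = W/(10 Wi) + 1/√F80
  = 6.0210/(10·14.8) + 1/√17853 = 0.040682 + 0.007484 = 0.048167
P80 = (1/0.048167)² = 20.7613² = 431.03 µm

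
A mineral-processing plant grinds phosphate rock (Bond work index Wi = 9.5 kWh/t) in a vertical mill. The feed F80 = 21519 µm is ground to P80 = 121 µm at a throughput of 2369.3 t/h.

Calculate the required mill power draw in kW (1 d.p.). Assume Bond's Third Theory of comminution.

P = 18927.8 kW

W = 10 Wi (1/√P80 − 1/√F80)  [Bond]
W = 10·9.5·(1/√121 − 1/√21519) = 10·9.5·(0.084092) = 7.9888 kWh/t
Mill draw = 7.9888 × 2369.3 = 18927.8 kW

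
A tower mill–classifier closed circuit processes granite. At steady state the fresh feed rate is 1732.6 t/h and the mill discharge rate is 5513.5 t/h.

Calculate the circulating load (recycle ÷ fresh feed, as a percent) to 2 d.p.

CL = 218.22 %

Steady state: M = F + R.
R = M − F = 5513.5 − 1732.6 = 3780.9 t/h
CL = 100·R/F = 100·3780.9/1732.6 = 218.22 %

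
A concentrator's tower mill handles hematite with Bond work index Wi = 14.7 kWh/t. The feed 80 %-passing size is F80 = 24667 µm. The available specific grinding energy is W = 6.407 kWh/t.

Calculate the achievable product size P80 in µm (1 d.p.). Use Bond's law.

P80 = 400.8 µm

W = 10·Wi·(P80^(-½) − F80^(-½))
1/√P80 = 1/√F80 + W/(10·Wi)
  = 6.4070/(10·14.7) + 1/√24667 = 0.043585 + 0.006367 = 0.049952
P80 = (1/0.049952)² = 20.0192² = 400.77 µm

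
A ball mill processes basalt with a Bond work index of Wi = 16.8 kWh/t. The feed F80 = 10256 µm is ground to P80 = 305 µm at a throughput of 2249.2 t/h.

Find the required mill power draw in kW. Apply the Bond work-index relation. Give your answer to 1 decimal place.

P = 17905.3 kW

W = 10 Wi (1/√P80 − 1/√F80)  [Bond]
W = 10·16.8·(1/√305 − 1/√10256) = 10·16.8·(0.047385) = 7.9608 kWh/t
Mill draw = 7.9608 × 2249.2 = 17905.3 kW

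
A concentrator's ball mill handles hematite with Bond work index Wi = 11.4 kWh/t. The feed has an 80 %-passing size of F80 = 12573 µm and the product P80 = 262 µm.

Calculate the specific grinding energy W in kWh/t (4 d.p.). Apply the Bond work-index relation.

W = 10·Wi·(P80^(-½) − F80^(-½))
1/√262 = 0.061780;  1/√12573 = 0.008918
W = 10·11.4·(0.061780 − 0.008918) = 6.0263 kWh/t

W = 6.0263 kWh/t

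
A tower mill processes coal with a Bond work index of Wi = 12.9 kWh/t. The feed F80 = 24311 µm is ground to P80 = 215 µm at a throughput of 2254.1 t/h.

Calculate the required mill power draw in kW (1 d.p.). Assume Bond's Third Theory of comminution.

W = 10·Wi·[P80^(−½) − F80^(−½)]
W = 10·12.9·(1/√215 − 1/√24311) = 10·12.9·(0.061786) = 7.9704 kWh/t
P = W·T = 7.9704·2254.1 = 17966.0 kW

P = 17966.0 kW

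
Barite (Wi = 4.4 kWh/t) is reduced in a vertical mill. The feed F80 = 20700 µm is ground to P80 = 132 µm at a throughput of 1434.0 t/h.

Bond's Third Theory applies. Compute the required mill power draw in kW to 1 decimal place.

W = 10 Wi (1/√P80 − 1/√F80)  [Bond]
W = 10·4.4·(1/√132 − 1/√20700) = 10·4.4·(0.080088) = 3.5239 kWh/t
Power = W × throughput = 3.5239 kWh/t × 1434.0 t/h = 5053.3 kW

P = 5053.3 kW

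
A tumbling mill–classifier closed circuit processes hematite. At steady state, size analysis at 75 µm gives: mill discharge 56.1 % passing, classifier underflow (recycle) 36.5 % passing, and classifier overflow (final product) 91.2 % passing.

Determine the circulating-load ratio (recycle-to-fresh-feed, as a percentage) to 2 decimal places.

CL = 179.08 %

Mass balance on the −75 µm fraction:
Fd + Rd = Ru + Fo ⇒ R/F = (o−d)/(d−u)
r = (91.2 − 56.1)/(56.1 − 36.5) = 35.1/19.6 = 1.7908
CL = 100·r = 179.08 %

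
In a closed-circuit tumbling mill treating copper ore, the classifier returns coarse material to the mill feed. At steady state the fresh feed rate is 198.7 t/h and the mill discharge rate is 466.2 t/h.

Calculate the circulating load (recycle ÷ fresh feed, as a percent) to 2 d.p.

Mill node: discharge = fresh + recycle.
R = M − F = 466.2 − 198.7 = 267.5 t/h
CL = 100·R/F = 100·267.5/198.7 = 134.63 %

CL = 134.63 %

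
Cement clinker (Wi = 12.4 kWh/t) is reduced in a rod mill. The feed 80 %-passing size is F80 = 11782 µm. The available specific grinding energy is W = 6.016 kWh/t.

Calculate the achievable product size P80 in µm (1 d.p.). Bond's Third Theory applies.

P80 = 300.1 µm

W = 10 Wi / √P80 − 10 Wi / √F80
⇒ 1/√P80 = W/(10 Wi) + 1/√F80
  = 6.0160/(10·12.4) + 1/√11782 = 0.048516 + 0.009213 = 0.057729
P80 = (1/0.057729)² = 17.3223² = 300.06 µm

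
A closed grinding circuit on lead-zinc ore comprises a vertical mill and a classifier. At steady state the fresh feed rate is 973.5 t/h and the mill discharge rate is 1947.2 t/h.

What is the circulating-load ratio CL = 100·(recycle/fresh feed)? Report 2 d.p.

M = F + R at steady state, so:
R = M − F = 1947.2 − 973.5 = 973.7 t/h
CL = 100·R/F = 100·973.7/973.5 = 100.02 %

CL = 100.02 %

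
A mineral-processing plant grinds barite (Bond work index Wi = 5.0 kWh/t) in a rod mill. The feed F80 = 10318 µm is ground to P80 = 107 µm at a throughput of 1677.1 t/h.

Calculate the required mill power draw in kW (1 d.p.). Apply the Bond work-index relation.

W = 10 Wi (1/√P80 − 1/√F80)  [Bond]
W = 10·5.0·(1/√107 − 1/√10318) = 10·5.0·(0.086829) = 4.3414 kWh/t
P_mill = W·ṁ = 4.3414·1677.1 = 7281.0 kW

P = 7281.0 kW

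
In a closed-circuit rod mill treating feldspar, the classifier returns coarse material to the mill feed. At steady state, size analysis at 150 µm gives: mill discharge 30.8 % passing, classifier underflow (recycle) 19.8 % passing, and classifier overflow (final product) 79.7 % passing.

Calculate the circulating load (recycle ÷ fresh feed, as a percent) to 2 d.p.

CL = 444.55 %

Let r = R/F. Size balance at 150 µm:
(1+r)d = ru + o → r = (o−d)/(d−u)
r = (79.7 − 30.8)/(30.8 − 19.8) = 48.9/11.0 = 4.4455
CL = 100·r = 444.55 %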